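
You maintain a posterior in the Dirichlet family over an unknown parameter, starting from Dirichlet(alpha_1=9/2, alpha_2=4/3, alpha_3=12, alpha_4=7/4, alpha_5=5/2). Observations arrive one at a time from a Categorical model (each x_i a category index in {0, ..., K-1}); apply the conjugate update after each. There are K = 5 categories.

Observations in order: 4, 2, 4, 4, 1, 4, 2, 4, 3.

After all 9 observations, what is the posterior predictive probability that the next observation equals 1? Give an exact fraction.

28/373

obs 1: x=4 → posterior Dirichlet(9/2, 4/3, 12, 7/4, 7/2)
obs 2: x=2 → posterior Dirichlet(9/2, 4/3, 13, 7/4, 7/2)
obs 3: x=4 → posterior Dirichlet(9/2, 4/3, 13, 7/4, 9/2)
obs 4: x=4 → posterior Dirichlet(9/2, 4/3, 13, 7/4, 11/2)
obs 5: x=1 → posterior Dirichlet(9/2, 7/3, 13, 7/4, 11/2)
obs 6: x=4 → posterior Dirichlet(9/2, 7/3, 13, 7/4, 13/2)
obs 7: x=2 → posterior Dirichlet(9/2, 7/3, 14, 7/4, 13/2)
obs 8: x=4 → posterior Dirichlet(9/2, 7/3, 14, 7/4, 15/2)
obs 9: x=3 → posterior Dirichlet(9/2, 7/3, 14, 11/4, 15/2)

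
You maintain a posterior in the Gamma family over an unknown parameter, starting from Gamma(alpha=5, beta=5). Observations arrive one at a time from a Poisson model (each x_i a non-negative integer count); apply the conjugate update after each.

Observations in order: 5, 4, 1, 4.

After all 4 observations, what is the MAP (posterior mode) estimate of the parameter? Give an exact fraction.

2

obs 1: x=5 → posterior Gamma(10, 6)
obs 2: x=4 → posterior Gamma(14, 7)
obs 3: x=1 → posterior Gamma(15, 8)
obs 4: x=4 → posterior Gamma(19, 9)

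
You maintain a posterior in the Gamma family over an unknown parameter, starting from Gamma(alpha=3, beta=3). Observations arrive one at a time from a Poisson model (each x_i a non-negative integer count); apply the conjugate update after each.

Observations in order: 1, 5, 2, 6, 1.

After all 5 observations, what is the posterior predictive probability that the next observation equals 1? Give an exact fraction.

obs 1: x=1 → posterior Gamma(4, 4)
obs 2: x=5 → posterior Gamma(9, 5)
obs 3: x=2 → posterior Gamma(11, 6)
obs 4: x=6 → posterior Gamma(17, 7)
obs 5: x=1 → posterior Gamma(18, 8)

36028797018963968/150094635296999121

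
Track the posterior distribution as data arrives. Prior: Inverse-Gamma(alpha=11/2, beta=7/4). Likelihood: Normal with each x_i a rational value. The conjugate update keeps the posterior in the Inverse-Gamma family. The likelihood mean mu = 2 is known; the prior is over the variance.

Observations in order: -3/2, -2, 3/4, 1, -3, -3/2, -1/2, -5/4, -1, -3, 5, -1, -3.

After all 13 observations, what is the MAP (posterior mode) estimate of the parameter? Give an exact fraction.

1323/208

obs 1: x=-3/2 → posterior Inverse-Gamma(6, 63/8)
obs 2: x=-2 → posterior Inverse-Gamma(13/2, 127/8)
obs 3: x=3/4 → posterior Inverse-Gamma(7, 533/32)
obs 4: x=1 → posterior Inverse-Gamma(15/2, 549/32)
obs 5: x=-3 → posterior Inverse-Gamma(8, 949/32)
obs 6: x=-3/2 → posterior Inverse-Gamma(17/2, 1145/32)
obs 7: x=-1/2 → posterior Inverse-Gamma(9, 1245/32)
obs 8: x=-5/4 → posterior Inverse-Gamma(19/2, 707/16)
obs 9: x=-1 → posterior Inverse-Gamma(10, 779/16)
obs 10: x=-3 → posterior Inverse-Gamma(21/2, 979/16)
obs 11: x=5 → posterior Inverse-Gamma(11, 1051/16)
obs 12: x=-1 → posterior Inverse-Gamma(23/2, 1123/16)
obs 13: x=-3 → posterior Inverse-Gamma(12, 1323/16)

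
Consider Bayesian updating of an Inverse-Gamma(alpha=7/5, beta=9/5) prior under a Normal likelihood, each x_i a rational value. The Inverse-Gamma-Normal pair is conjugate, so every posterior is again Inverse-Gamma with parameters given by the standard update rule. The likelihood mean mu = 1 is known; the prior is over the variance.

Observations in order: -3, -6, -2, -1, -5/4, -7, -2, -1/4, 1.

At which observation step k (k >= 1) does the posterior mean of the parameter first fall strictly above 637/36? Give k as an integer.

k = 2

obs 1: x=-3 → posterior Inverse-Gamma(19/10, 49/5)
obs 2: x=-6 → posterior Inverse-Gamma(12/5, 343/10)
obs 3: x=-2 → posterior Inverse-Gamma(29/10, 194/5)
obs 4: x=-1 → posterior Inverse-Gamma(17/5, 204/5)
obs 5: x=-5/4 → posterior Inverse-Gamma(39/10, 6933/160)
obs 6: x=-7 → posterior Inverse-Gamma(22/5, 12053/160)
obs 7: x=-2 → posterior Inverse-Gamma(49/10, 12773/160)
obs 8: x=-1/4 → posterior Inverse-Gamma(27/5, 6449/80)
obs 9: x=1 → posterior Inverse-Gamma(59/10, 6449/80)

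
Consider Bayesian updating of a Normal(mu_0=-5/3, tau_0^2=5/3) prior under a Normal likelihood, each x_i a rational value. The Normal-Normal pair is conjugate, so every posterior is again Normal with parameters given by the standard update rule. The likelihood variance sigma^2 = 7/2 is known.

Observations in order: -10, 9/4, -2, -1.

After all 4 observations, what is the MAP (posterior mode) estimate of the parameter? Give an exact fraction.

-285/122

obs 1: x=-10 → posterior Normal(-135/31, 35/31)
obs 2: x=9/4 → posterior Normal(-225/82, 35/41)
obs 3: x=-2 → posterior Normal(-265/102, 35/51)
obs 4: x=-1 → posterior Normal(-285/122, 35/61)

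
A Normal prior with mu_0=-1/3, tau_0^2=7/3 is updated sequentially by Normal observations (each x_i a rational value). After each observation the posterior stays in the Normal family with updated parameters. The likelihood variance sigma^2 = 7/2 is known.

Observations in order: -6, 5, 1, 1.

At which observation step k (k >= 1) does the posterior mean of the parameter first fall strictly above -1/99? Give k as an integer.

k = 4

obs 1: x=-6 → posterior Normal(-13/5, 7/5)
obs 2: x=5 → posterior Normal(-3/7, 1)
obs 3: x=1 → posterior Normal(-1/9, 7/9)
obs 4: x=1 → posterior Normal(1/11, 7/11)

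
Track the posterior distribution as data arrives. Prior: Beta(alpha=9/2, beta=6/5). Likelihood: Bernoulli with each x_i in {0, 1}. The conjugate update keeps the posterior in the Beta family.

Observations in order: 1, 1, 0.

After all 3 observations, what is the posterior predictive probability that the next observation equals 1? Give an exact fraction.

65/87

obs 1: x=1 → posterior Beta(11/2, 6/5)
obs 2: x=1 → posterior Beta(13/2, 6/5)
obs 3: x=0 → posterior Beta(13/2, 11/5)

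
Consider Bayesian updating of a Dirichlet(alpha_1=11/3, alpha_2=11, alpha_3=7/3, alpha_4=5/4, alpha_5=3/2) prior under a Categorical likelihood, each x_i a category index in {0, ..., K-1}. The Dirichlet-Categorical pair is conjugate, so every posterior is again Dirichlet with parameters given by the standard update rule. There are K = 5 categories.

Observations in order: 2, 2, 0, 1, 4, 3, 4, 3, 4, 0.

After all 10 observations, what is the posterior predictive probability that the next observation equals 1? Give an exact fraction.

obs 1: x=2 → posterior Dirichlet(11/3, 11, 10/3, 5/4, 3/2)
obs 2: x=2 → posterior Dirichlet(11/3, 11, 13/3, 5/4, 3/2)
obs 3: x=0 → posterior Dirichlet(14/3, 11, 13/3, 5/4, 3/2)
obs 4: x=1 → posterior Dirichlet(14/3, 12, 13/3, 5/4, 3/2)
obs 5: x=4 → posterior Dirichlet(14/3, 12, 13/3, 5/4, 5/2)
obs 6: x=3 → posterior Dirichlet(14/3, 12, 13/3, 9/4, 5/2)
obs 7: x=4 → posterior Dirichlet(14/3, 12, 13/3, 9/4, 7/2)
obs 8: x=3 → posterior Dirichlet(14/3, 12, 13/3, 13/4, 7/2)
obs 9: x=4 → posterior Dirichlet(14/3, 12, 13/3, 13/4, 9/2)
obs 10: x=0 → posterior Dirichlet(17/3, 12, 13/3, 13/4, 9/2)

48/119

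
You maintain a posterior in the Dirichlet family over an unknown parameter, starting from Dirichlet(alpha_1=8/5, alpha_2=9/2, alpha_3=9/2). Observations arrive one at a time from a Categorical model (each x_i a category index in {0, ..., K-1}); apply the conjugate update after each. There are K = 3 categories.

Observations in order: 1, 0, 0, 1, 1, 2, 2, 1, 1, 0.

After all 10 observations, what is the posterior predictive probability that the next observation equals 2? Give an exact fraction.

65/206

obs 1: x=1 → posterior Dirichlet(8/5, 11/2, 9/2)
obs 2: x=0 → posterior Dirichlet(13/5, 11/2, 9/2)
obs 3: x=0 → posterior Dirichlet(18/5, 11/2, 9/2)
obs 4: x=1 → posterior Dirichlet(18/5, 13/2, 9/2)
obs 5: x=1 → posterior Dirichlet(18/5, 15/2, 9/2)
obs 6: x=2 → posterior Dirichlet(18/5, 15/2, 11/2)
obs 7: x=2 → posterior Dirichlet(18/5, 15/2, 13/2)
obs 8: x=1 → posterior Dirichlet(18/5, 17/2, 13/2)
obs 9: x=1 → posterior Dirichlet(18/5, 19/2, 13/2)
obs 10: x=0 → posterior Dirichlet(23/5, 19/2, 13/2)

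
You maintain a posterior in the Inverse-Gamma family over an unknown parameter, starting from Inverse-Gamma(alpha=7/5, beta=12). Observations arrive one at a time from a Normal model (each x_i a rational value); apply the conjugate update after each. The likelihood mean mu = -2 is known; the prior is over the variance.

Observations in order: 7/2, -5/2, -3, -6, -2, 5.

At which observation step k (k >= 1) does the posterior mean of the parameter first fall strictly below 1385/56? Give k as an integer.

k = 2

obs 1: x=7/2 → posterior Inverse-Gamma(19/10, 217/8)
obs 2: x=-5/2 → posterior Inverse-Gamma(12/5, 109/4)
obs 3: x=-3 → posterior Inverse-Gamma(29/10, 111/4)
obs 4: x=-6 → posterior Inverse-Gamma(17/5, 143/4)
obs 5: x=-2 → posterior Inverse-Gamma(39/10, 143/4)
obs 6: x=5 → posterior Inverse-Gamma(22/5, 241/4)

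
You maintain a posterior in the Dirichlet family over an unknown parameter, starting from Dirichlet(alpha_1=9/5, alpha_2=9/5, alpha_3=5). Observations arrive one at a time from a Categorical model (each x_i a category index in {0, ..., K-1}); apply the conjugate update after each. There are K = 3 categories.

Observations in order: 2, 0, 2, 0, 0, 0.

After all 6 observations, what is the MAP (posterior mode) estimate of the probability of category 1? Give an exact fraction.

2/29

obs 1: x=2 → posterior Dirichlet(9/5, 9/5, 6)
obs 2: x=0 → posterior Dirichlet(14/5, 9/5, 6)
obs 3: x=2 → posterior Dirichlet(14/5, 9/5, 7)
obs 4: x=0 → posterior Dirichlet(19/5, 9/5, 7)
obs 5: x=0 → posterior Dirichlet(24/5, 9/5, 7)
obs 6: x=0 → posterior Dirichlet(29/5, 9/5, 7)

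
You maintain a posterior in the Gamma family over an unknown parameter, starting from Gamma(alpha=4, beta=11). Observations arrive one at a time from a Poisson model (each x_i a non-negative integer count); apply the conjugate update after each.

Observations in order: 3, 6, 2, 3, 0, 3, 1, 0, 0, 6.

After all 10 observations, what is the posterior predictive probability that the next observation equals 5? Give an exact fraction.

obs 1: x=3 → posterior Gamma(7, 12)
obs 2: x=6 → posterior Gamma(13, 13)
obs 3: x=2 → posterior Gamma(15, 14)
obs 4: x=3 → posterior Gamma(18, 15)
obs 5: x=0 → posterior Gamma(18, 16)
obs 6: x=3 → posterior Gamma(21, 17)
obs 7: x=1 → posterior Gamma(22, 18)
obs 8: x=0 → posterior Gamma(22, 19)
obs 9: x=0 → posterior Gamma(22, 20)
obs 10: x=6 → posterior Gamma(28, 21)

66221343014544928989960732521839157975973/6234454917372999247170321835208356696948736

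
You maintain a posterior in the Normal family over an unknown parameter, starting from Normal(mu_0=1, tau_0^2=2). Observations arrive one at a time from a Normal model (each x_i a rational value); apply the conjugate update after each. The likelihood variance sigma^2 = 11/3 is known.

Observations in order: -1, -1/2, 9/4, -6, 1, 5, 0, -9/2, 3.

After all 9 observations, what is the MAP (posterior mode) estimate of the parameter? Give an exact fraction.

obs 1: x=-1 → posterior Normal(5/17, 22/17)
obs 2: x=-1/2 → posterior Normal(2/23, 22/23)
obs 3: x=9/4 → posterior Normal(31/58, 22/29)
obs 4: x=-6 → posterior Normal(-41/70, 22/35)
obs 5: x=1 → posterior Normal(-29/82, 22/41)
obs 6: x=5 → posterior Normal(31/94, 22/47)
obs 7: x=0 → posterior Normal(31/106, 22/53)
obs 8: x=-9/2 → posterior Normal(-23/118, 22/59)
obs 9: x=3 → posterior Normal(1/10, 22/65)

1/10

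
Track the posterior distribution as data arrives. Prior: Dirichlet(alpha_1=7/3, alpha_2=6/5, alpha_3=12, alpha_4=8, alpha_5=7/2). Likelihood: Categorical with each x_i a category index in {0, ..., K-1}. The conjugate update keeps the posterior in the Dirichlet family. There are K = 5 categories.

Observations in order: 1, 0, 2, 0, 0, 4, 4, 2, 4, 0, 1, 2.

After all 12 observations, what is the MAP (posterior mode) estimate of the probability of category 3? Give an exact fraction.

obs 1: x=1 → posterior Dirichlet(7/3, 11/5, 12, 8, 7/2)
obs 2: x=0 → posterior Dirichlet(10/3, 11/5, 12, 8, 7/2)
obs 3: x=2 → posterior Dirichlet(10/3, 11/5, 13, 8, 7/2)
obs 4: x=0 → posterior Dirichlet(13/3, 11/5, 13, 8, 7/2)
obs 5: x=0 → posterior Dirichlet(16/3, 11/5, 13, 8, 7/2)
obs 6: x=4 → posterior Dirichlet(16/3, 11/5, 13, 8, 9/2)
obs 7: x=4 → posterior Dirichlet(16/3, 11/5, 13, 8, 11/2)
obs 8: x=2 → posterior Dirichlet(16/3, 11/5, 14, 8, 11/2)
obs 9: x=4 → posterior Dirichlet(16/3, 11/5, 14, 8, 13/2)
obs 10: x=0 → posterior Dirichlet(19/3, 11/5, 14, 8, 13/2)
obs 11: x=1 → posterior Dirichlet(19/3, 16/5, 14, 8, 13/2)
obs 12: x=2 → posterior Dirichlet(19/3, 16/5, 15, 8, 13/2)

210/1021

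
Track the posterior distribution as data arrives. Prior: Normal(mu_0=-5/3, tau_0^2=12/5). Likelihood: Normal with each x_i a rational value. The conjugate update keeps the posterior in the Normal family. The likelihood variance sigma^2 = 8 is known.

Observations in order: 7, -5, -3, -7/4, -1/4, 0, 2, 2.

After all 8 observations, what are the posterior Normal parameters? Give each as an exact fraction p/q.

obs 1: x=7 → posterior Normal(1/3, 24/13)
obs 2: x=-5 → posterior Normal(-2/3, 3/2)
obs 3: x=-3 → posterior Normal(-59/57, 24/19)
obs 4: x=-7/4 → posterior Normal(-299/264, 12/11)
obs 5: x=-1/4 → posterior Normal(-77/75, 24/25)
obs 6: x=0 → posterior Normal(-11/12, 6/7)
obs 7: x=2 → posterior Normal(-59/93, 24/31)
obs 8: x=2 → posterior Normal(-41/102, 12/17)

mu_0=-41/102, tau_0^2=12/17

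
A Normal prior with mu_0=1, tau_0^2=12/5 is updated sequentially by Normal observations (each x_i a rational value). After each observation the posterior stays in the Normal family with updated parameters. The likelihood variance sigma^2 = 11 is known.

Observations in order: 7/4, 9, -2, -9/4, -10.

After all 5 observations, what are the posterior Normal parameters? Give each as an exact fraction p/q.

obs 1: x=7/4 → posterior Normal(76/67, 132/67)
obs 2: x=9 → posterior Normal(184/79, 132/79)
obs 3: x=-2 → posterior Normal(160/91, 132/91)
obs 4: x=-9/4 → posterior Normal(133/103, 132/103)
obs 5: x=-10 → posterior Normal(13/115, 132/115)

mu_0=13/115, tau_0^2=132/115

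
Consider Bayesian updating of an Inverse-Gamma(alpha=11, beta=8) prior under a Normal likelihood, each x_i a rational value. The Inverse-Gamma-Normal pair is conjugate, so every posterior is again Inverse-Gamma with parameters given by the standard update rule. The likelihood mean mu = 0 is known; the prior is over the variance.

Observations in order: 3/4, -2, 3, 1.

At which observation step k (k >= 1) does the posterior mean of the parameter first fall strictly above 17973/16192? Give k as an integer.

obs 1: x=3/4 → posterior Inverse-Gamma(23/2, 265/32)
obs 2: x=-2 → posterior Inverse-Gamma(12, 329/32)
obs 3: x=3 → posterior Inverse-Gamma(25/2, 473/32)
obs 4: x=1 → posterior Inverse-Gamma(13, 489/32)

k = 3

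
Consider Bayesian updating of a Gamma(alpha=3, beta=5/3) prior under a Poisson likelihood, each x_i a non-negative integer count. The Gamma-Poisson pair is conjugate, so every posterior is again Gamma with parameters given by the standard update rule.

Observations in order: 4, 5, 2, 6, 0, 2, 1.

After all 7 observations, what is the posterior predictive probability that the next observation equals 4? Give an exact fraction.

424143889716195786612951338731123507200/3053134545970524535745336759489912159909

obs 1: x=4 → posterior Gamma(7, 8/3)
obs 2: x=5 → posterior Gamma(12, 11/3)
obs 3: x=2 → posterior Gamma(14, 14/3)
obs 4: x=6 → posterior Gamma(20, 17/3)
obs 5: x=0 → posterior Gamma(20, 20/3)
obs 6: x=2 → posterior Gamma(22, 23/3)
obs 7: x=1 → posterior Gamma(23, 26/3)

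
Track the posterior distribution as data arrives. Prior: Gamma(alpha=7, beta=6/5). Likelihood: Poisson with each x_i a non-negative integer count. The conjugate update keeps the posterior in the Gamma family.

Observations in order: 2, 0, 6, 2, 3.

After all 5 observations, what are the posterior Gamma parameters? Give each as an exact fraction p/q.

obs 1: x=2 → posterior Gamma(9, 11/5)
obs 2: x=0 → posterior Gamma(9, 16/5)
obs 3: x=6 → posterior Gamma(15, 21/5)
obs 4: x=2 → posterior Gamma(17, 26/5)
obs 5: x=3 → posterior Gamma(20, 31/5)

alpha=20, beta=31/5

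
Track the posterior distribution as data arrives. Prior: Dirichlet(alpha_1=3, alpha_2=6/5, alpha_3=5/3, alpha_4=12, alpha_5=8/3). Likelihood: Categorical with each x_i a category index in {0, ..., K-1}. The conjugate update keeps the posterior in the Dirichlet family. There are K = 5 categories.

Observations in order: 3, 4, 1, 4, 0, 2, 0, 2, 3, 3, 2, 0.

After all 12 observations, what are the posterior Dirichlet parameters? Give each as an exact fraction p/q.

obs 1: x=3 → posterior Dirichlet(3, 6/5, 5/3, 13, 8/3)
obs 2: x=4 → posterior Dirichlet(3, 6/5, 5/3, 13, 11/3)
obs 3: x=1 → posterior Dirichlet(3, 11/5, 5/3, 13, 11/3)
obs 4: x=4 → posterior Dirichlet(3, 11/5, 5/3, 13, 14/3)
obs 5: x=0 → posterior Dirichlet(4, 11/5, 5/3, 13, 14/3)
obs 6: x=2 → posterior Dirichlet(4, 11/5, 8/3, 13, 14/3)
obs 7: x=0 → posterior Dirichlet(5, 11/5, 8/3, 13, 14/3)
obs 8: x=2 → posterior Dirichlet(5, 11/5, 11/3, 13, 14/3)
obs 9: x=3 → posterior Dirichlet(5, 11/5, 11/3, 14, 14/3)
obs 10: x=3 → posterior Dirichlet(5, 11/5, 11/3, 15, 14/3)
obs 11: x=2 → posterior Dirichlet(5, 11/5, 14/3, 15, 14/3)
obs 12: x=0 → posterior Dirichlet(6, 11/5, 14/3, 15, 14/3)

alpha_1=6, alpha_2=11/5, alpha_3=14/3, alpha_4=15, alpha_5=14/3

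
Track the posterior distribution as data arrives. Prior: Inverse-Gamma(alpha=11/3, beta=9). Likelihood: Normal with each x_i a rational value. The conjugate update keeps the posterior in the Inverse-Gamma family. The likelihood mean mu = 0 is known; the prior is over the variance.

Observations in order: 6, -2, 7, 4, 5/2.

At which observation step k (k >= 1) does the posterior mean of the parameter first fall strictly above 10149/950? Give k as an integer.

k = 3

obs 1: x=6 → posterior Inverse-Gamma(25/6, 27)
obs 2: x=-2 → posterior Inverse-Gamma(14/3, 29)
obs 3: x=7 → posterior Inverse-Gamma(31/6, 107/2)
obs 4: x=4 → posterior Inverse-Gamma(17/3, 123/2)
obs 5: x=5/2 → posterior Inverse-Gamma(37/6, 517/8)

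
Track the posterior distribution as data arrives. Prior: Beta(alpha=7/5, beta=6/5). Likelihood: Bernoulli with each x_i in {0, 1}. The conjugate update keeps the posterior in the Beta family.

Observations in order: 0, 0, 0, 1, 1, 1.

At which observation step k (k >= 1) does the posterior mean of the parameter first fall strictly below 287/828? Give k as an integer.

obs 1: x=0 → posterior Beta(7/5, 11/5)
obs 2: x=0 → posterior Beta(7/5, 16/5)
obs 3: x=0 → posterior Beta(7/5, 21/5)
obs 4: x=1 → posterior Beta(12/5, 21/5)
obs 5: x=1 → posterior Beta(17/5, 21/5)
obs 6: x=1 → posterior Beta(22/5, 21/5)

k = 2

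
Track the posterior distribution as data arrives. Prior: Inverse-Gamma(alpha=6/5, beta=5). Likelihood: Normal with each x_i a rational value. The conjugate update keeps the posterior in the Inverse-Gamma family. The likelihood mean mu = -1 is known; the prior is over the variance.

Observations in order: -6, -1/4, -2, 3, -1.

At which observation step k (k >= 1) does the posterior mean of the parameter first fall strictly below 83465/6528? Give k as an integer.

obs 1: x=-6 → posterior Inverse-Gamma(17/10, 35/2)
obs 2: x=-1/4 → posterior Inverse-Gamma(11/5, 569/32)
obs 3: x=-2 → posterior Inverse-Gamma(27/10, 585/32)
obs 4: x=3 → posterior Inverse-Gamma(16/5, 841/32)
obs 5: x=-1 → posterior Inverse-Gamma(37/10, 841/32)

k = 3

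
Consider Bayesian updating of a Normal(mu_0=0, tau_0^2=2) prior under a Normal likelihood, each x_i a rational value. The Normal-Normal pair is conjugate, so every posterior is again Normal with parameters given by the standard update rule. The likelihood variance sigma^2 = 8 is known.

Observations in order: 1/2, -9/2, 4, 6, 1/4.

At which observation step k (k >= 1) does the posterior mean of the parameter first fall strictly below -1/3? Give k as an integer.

k = 2

obs 1: x=1/2 → posterior Normal(1/10, 8/5)
obs 2: x=-9/2 → posterior Normal(-2/3, 4/3)
obs 3: x=4 → posterior Normal(0, 8/7)
obs 4: x=6 → posterior Normal(3/4, 1)
obs 5: x=1/4 → posterior Normal(25/36, 8/9)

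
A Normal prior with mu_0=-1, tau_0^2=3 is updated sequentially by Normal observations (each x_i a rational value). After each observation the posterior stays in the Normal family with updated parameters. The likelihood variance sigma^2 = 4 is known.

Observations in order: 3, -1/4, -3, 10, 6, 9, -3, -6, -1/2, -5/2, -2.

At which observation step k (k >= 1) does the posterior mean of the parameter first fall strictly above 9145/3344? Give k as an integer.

obs 1: x=3 → posterior Normal(5/7, 12/7)
obs 2: x=-1/4 → posterior Normal(17/40, 6/5)
obs 3: x=-3 → posterior Normal(-19/52, 12/13)
obs 4: x=10 → posterior Normal(101/64, 3/4)
obs 5: x=6 → posterior Normal(173/76, 12/19)
obs 6: x=9 → posterior Normal(281/88, 6/11)
obs 7: x=-3 → posterior Normal(49/20, 12/25)
obs 8: x=-6 → posterior Normal(173/112, 3/7)
obs 9: x=-1/2 → posterior Normal(167/124, 12/31)
obs 10: x=-5/2 → posterior Normal(137/136, 6/17)
obs 11: x=-2 → posterior Normal(113/148, 12/37)

k = 6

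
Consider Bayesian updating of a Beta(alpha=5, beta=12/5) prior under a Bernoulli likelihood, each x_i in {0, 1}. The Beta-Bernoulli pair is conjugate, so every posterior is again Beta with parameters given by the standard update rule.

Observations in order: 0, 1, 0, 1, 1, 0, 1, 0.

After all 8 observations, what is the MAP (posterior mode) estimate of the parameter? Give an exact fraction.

40/67

obs 1: x=0 → posterior Beta(5, 17/5)
obs 2: x=1 → posterior Beta(6, 17/5)
obs 3: x=0 → posterior Beta(6, 22/5)
obs 4: x=1 → posterior Beta(7, 22/5)
obs 5: x=1 → posterior Beta(8, 22/5)
obs 6: x=0 → posterior Beta(8, 27/5)
obs 7: x=1 → posterior Beta(9, 27/5)
obs 8: x=0 → posterior Beta(9, 32/5)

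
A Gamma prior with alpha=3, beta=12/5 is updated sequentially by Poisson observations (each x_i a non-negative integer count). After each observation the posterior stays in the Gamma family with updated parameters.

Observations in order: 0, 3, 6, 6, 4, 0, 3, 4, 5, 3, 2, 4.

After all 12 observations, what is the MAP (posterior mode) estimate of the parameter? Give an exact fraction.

obs 1: x=0 → posterior Gamma(3, 17/5)
obs 2: x=3 → posterior Gamma(6, 22/5)
obs 3: x=6 → posterior Gamma(12, 27/5)
obs 4: x=6 → posterior Gamma(18, 32/5)
obs 5: x=4 → posterior Gamma(22, 37/5)
obs 6: x=0 → posterior Gamma(22, 42/5)
obs 7: x=3 → posterior Gamma(25, 47/5)
obs 8: x=4 → posterior Gamma(29, 52/5)
obs 9: x=5 → posterior Gamma(34, 57/5)
obs 10: x=3 → posterior Gamma(37, 62/5)
obs 11: x=2 → posterior Gamma(39, 67/5)
obs 12: x=4 → posterior Gamma(43, 72/5)

35/12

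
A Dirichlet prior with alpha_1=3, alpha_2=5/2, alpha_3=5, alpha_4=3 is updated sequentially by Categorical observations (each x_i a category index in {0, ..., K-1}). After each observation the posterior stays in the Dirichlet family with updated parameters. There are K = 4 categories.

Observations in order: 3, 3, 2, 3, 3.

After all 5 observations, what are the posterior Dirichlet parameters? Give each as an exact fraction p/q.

obs 1: x=3 → posterior Dirichlet(3, 5/2, 5, 4)
obs 2: x=3 → posterior Dirichlet(3, 5/2, 5, 5)
obs 3: x=2 → posterior Dirichlet(3, 5/2, 6, 5)
obs 4: x=3 → posterior Dirichlet(3, 5/2, 6, 6)
obs 5: x=3 → posterior Dirichlet(3, 5/2, 6, 7)

alpha_1=3, alpha_2=5/2, alpha_3=6, alpha_4=7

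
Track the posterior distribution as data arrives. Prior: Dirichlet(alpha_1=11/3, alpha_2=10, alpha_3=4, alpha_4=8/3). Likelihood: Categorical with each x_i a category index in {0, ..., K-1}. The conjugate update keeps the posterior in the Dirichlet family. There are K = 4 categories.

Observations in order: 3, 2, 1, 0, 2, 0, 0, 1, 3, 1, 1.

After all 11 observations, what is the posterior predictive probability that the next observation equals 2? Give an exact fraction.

9/47

obs 1: x=3 → posterior Dirichlet(11/3, 10, 4, 11/3)
obs 2: x=2 → posterior Dirichlet(11/3, 10, 5, 11/3)
obs 3: x=1 → posterior Dirichlet(11/3, 11, 5, 11/3)
obs 4: x=0 → posterior Dirichlet(14/3, 11, 5, 11/3)
obs 5: x=2 → posterior Dirichlet(14/3, 11, 6, 11/3)
obs 6: x=0 → posterior Dirichlet(17/3, 11, 6, 11/3)
obs 7: x=0 → posterior Dirichlet(20/3, 11, 6, 11/3)
obs 8: x=1 → posterior Dirichlet(20/3, 12, 6, 11/3)
obs 9: x=3 → posterior Dirichlet(20/3, 12, 6, 14/3)
obs 10: x=1 → posterior Dirichlet(20/3, 13, 6, 14/3)
obs 11: x=1 → posterior Dirichlet(20/3, 14, 6, 14/3)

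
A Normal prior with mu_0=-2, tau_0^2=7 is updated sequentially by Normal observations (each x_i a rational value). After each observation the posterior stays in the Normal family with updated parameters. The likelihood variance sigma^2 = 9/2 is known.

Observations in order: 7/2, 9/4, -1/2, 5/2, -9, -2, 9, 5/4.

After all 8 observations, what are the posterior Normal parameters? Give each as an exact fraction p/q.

mu_0=80/121, tau_0^2=63/121

obs 1: x=7/2 → posterior Normal(31/23, 63/23)
obs 2: x=9/4 → posterior Normal(125/74, 63/37)
obs 3: x=-1/2 → posterior Normal(37/34, 21/17)
obs 4: x=5/2 → posterior Normal(181/130, 63/65)
obs 5: x=-9 → posterior Normal(-71/158, 63/79)
obs 6: x=-2 → posterior Normal(-127/186, 21/31)
obs 7: x=9 → posterior Normal(125/214, 63/107)
obs 8: x=5/4 → posterior Normal(80/121, 63/121)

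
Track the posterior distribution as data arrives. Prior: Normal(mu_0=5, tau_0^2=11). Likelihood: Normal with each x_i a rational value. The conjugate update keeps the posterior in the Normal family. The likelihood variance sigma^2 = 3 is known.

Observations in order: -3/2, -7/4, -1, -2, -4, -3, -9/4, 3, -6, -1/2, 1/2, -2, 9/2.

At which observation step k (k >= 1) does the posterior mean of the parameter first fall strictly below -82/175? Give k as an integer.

k = 2

obs 1: x=-3/2 → posterior Normal(-3/28, 33/14)
obs 2: x=-7/4 → posterior Normal(-83/100, 33/25)
obs 3: x=-1 → posterior Normal(-127/144, 11/12)
obs 4: x=-2 → posterior Normal(-215/188, 33/47)
obs 5: x=-4 → posterior Normal(-391/232, 33/58)
obs 6: x=-3 → posterior Normal(-523/276, 11/23)
obs 7: x=-9/4 → posterior Normal(-311/160, 33/80)
obs 8: x=3 → posterior Normal(-35/26, 33/91)
obs 9: x=-6 → posterior Normal(-377/204, 11/34)
obs 10: x=-1/2 → posterior Normal(-194/113, 33/113)
obs 11: x=1/2 → posterior Normal(-377/248, 33/124)
obs 12: x=-2 → posterior Normal(-421/270, 11/45)
obs 13: x=9/2 → posterior Normal(-161/146, 33/146)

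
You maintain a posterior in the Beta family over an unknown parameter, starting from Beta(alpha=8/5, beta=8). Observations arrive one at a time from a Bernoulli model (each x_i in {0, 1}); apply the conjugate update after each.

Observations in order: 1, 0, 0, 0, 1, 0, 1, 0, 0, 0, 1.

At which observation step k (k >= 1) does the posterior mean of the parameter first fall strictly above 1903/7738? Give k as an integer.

k = 5

obs 1: x=1 → posterior Beta(13/5, 8)
obs 2: x=0 → posterior Beta(13/5, 9)
obs 3: x=0 → posterior Beta(13/5, 10)
obs 4: x=0 → posterior Beta(13/5, 11)
obs 5: x=1 → posterior Beta(18/5, 11)
obs 6: x=0 → posterior Beta(18/5, 12)
obs 7: x=1 → posterior Beta(23/5, 12)
obs 8: x=0 → posterior Beta(23/5, 13)
obs 9: x=0 → posterior Beta(23/5, 14)
obs 10: x=0 → posterior Beta(23/5, 15)
obs 11: x=1 → posterior Beta(28/5, 15)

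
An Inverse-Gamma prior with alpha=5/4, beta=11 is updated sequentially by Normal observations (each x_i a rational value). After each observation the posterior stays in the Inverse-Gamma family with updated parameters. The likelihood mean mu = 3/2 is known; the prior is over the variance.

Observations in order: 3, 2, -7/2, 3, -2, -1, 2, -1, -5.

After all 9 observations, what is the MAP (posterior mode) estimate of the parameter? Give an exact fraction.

obs 1: x=3 → posterior Inverse-Gamma(7/4, 97/8)
obs 2: x=2 → posterior Inverse-Gamma(9/4, 49/4)
obs 3: x=-7/2 → posterior Inverse-Gamma(11/4, 99/4)
obs 4: x=3 → posterior Inverse-Gamma(13/4, 207/8)
obs 5: x=-2 → posterior Inverse-Gamma(15/4, 32)
obs 6: x=-1 → posterior Inverse-Gamma(17/4, 281/8)
obs 7: x=2 → posterior Inverse-Gamma(19/4, 141/4)
obs 8: x=-1 → posterior Inverse-Gamma(21/4, 307/8)
obs 9: x=-5 → posterior Inverse-Gamma(23/4, 119/2)

238/27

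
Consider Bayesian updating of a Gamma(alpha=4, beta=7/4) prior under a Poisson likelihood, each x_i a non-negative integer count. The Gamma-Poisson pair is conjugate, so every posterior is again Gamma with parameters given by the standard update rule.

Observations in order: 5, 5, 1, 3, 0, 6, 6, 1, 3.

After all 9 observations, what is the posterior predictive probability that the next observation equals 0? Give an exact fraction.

34508611856016952192871159710674768120457665758914571449/710112520079088427392020925014421733344154169313556279969

obs 1: x=5 → posterior Gamma(9, 11/4)
obs 2: x=5 → posterior Gamma(14, 15/4)
obs 3: x=1 → posterior Gamma(15, 19/4)
obs 4: x=3 → posterior Gamma(18, 23/4)
obs 5: x=0 → posterior Gamma(18, 27/4)
obs 6: x=6 → posterior Gamma(24, 31/4)
obs 7: x=6 → posterior Gamma(30, 35/4)
obs 8: x=1 → posterior Gamma(31, 39/4)
obs 9: x=3 → posterior Gamma(34, 43/4)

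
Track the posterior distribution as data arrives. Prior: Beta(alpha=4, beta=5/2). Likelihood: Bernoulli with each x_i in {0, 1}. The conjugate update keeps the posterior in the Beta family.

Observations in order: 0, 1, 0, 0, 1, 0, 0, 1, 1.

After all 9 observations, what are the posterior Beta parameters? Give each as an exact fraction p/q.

alpha=8, beta=15/2

obs 1: x=0 → posterior Beta(4, 7/2)
obs 2: x=1 → posterior Beta(5, 7/2)
obs 3: x=0 → posterior Beta(5, 9/2)
obs 4: x=0 → posterior Beta(5, 11/2)
obs 5: x=1 → posterior Beta(6, 11/2)
obs 6: x=0 → posterior Beta(6, 13/2)
obs 7: x=0 → posterior Beta(6, 15/2)
obs 8: x=1 → posterior Beta(7, 15/2)
obs 9: x=1 → posterior Beta(8, 15/2)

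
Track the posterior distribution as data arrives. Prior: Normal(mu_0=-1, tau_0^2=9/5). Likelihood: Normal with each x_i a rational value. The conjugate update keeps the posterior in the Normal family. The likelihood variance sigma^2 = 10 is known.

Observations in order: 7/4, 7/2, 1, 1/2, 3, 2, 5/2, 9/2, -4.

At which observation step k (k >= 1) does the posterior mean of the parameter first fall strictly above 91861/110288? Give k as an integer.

obs 1: x=7/4 → posterior Normal(-137/236, 90/59)
obs 2: x=7/2 → posterior Normal(-11/272, 45/34)
obs 3: x=1 → posterior Normal(25/308, 90/77)
obs 4: x=1/2 → posterior Normal(1/8, 45/43)
obs 5: x=3 → posterior Normal(151/380, 18/19)
obs 6: x=2 → posterior Normal(223/416, 45/52)
obs 7: x=5/2 → posterior Normal(313/452, 90/113)
obs 8: x=9/2 → posterior Normal(475/488, 45/61)
obs 9: x=-4 → posterior Normal(331/524, 90/131)

k = 8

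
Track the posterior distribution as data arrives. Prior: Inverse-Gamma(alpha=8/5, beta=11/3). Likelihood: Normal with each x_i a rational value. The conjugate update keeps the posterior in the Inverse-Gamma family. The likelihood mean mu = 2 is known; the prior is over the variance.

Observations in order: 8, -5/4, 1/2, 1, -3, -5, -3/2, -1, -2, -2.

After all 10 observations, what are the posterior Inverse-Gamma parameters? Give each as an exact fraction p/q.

obs 1: x=8 → posterior Inverse-Gamma(21/10, 65/3)
obs 2: x=-5/4 → posterior Inverse-Gamma(13/5, 2587/96)
obs 3: x=1/2 → posterior Inverse-Gamma(31/10, 2695/96)
obs 4: x=1 → posterior Inverse-Gamma(18/5, 2743/96)
obs 5: x=-3 → posterior Inverse-Gamma(41/10, 3943/96)
obs 6: x=-5 → posterior Inverse-Gamma(23/5, 6295/96)
obs 7: x=-3/2 → posterior Inverse-Gamma(51/10, 6883/96)
obs 8: x=-1 → posterior Inverse-Gamma(28/5, 7315/96)
obs 9: x=-2 → posterior Inverse-Gamma(61/10, 8083/96)
obs 10: x=-2 → posterior Inverse-Gamma(33/5, 8851/96)

alpha=33/5, beta=8851/96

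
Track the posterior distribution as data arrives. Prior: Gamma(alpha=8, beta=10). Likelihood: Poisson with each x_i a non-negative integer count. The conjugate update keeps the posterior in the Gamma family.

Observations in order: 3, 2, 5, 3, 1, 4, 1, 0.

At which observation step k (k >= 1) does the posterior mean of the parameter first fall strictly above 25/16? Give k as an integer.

obs 1: x=3 → posterior Gamma(11, 11)
obs 2: x=2 → posterior Gamma(13, 12)
obs 3: x=5 → posterior Gamma(18, 13)
obs 4: x=3 → posterior Gamma(21, 14)
obs 5: x=1 → posterior Gamma(22, 15)
obs 6: x=4 → posterior Gamma(26, 16)
obs 7: x=1 → posterior Gamma(27, 17)
obs 8: x=0 → posterior Gamma(27, 18)

k = 6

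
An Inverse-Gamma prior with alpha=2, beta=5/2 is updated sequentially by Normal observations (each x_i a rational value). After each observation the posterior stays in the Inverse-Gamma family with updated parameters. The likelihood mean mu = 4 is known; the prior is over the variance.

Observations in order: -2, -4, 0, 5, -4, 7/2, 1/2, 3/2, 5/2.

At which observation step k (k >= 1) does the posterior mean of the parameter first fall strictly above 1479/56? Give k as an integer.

k = 5

obs 1: x=-2 → posterior Inverse-Gamma(5/2, 41/2)
obs 2: x=-4 → posterior Inverse-Gamma(3, 105/2)
obs 3: x=0 → posterior Inverse-Gamma(7/2, 121/2)
obs 4: x=5 → posterior Inverse-Gamma(4, 61)
obs 5: x=-4 → posterior Inverse-Gamma(9/2, 93)
obs 6: x=7/2 → posterior Inverse-Gamma(5, 745/8)
obs 7: x=1/2 → posterior Inverse-Gamma(11/2, 397/4)
obs 8: x=3/2 → posterior Inverse-Gamma(6, 819/8)
obs 9: x=5/2 → posterior Inverse-Gamma(13/2, 207/2)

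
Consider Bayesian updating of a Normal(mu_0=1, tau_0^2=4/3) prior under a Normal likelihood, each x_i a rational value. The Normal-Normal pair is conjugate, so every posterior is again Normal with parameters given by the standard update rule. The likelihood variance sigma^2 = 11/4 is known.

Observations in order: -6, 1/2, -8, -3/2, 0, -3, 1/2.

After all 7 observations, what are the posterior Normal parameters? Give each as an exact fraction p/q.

mu_0=-247/145, tau_0^2=44/145

obs 1: x=-6 → posterior Normal(-9/7, 44/49)
obs 2: x=1/2 → posterior Normal(-11/13, 44/65)
obs 3: x=-8 → posterior Normal(-61/27, 44/81)
obs 4: x=-3/2 → posterior Normal(-207/97, 44/97)
obs 5: x=0 → posterior Normal(-207/113, 44/113)
obs 6: x=-3 → posterior Normal(-85/43, 44/129)
obs 7: x=1/2 → posterior Normal(-247/145, 44/145)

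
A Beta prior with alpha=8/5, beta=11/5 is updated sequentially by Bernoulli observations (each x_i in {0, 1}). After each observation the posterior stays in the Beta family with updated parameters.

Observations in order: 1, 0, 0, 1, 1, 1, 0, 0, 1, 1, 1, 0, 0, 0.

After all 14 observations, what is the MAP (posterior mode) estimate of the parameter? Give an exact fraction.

38/79

obs 1: x=1 → posterior Beta(13/5, 11/5)
obs 2: x=0 → posterior Beta(13/5, 16/5)
obs 3: x=0 → posterior Beta(13/5, 21/5)
obs 4: x=1 → posterior Beta(18/5, 21/5)
obs 5: x=1 → posterior Beta(23/5, 21/5)
obs 6: x=1 → posterior Beta(28/5, 21/5)
obs 7: x=0 → posterior Beta(28/5, 26/5)
obs 8: x=0 → posterior Beta(28/5, 31/5)
obs 9: x=1 → posterior Beta(33/5, 31/5)
obs 10: x=1 → posterior Beta(38/5, 31/5)
obs 11: x=1 → posterior Beta(43/5, 31/5)
obs 12: x=0 → posterior Beta(43/5, 36/5)
obs 13: x=0 → posterior Beta(43/5, 41/5)
obs 14: x=0 → posterior Beta(43/5, 46/5)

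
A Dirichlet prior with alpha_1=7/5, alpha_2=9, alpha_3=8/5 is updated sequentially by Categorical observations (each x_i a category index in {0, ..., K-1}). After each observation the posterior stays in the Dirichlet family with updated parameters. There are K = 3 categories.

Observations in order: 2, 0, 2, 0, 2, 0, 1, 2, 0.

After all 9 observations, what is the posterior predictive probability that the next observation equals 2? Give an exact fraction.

obs 1: x=2 → posterior Dirichlet(7/5, 9, 13/5)
obs 2: x=0 → posterior Dirichlet(12/5, 9, 13/5)
obs 3: x=2 → posterior Dirichlet(12/5, 9, 18/5)
obs 4: x=0 → posterior Dirichlet(17/5, 9, 18/5)
obs 5: x=2 → posterior Dirichlet(17/5, 9, 23/5)
obs 6: x=0 → posterior Dirichlet(22/5, 9, 23/5)
obs 7: x=1 → posterior Dirichlet(22/5, 10, 23/5)
obs 8: x=2 → posterior Dirichlet(22/5, 10, 28/5)
obs 9: x=0 → posterior Dirichlet(27/5, 10, 28/5)

4/15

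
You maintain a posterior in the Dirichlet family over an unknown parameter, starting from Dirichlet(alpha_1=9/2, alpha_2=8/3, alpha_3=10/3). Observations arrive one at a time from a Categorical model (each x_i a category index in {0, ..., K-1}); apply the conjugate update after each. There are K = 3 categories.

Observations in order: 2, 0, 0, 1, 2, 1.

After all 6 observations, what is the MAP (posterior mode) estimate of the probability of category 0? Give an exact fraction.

11/27

obs 1: x=2 → posterior Dirichlet(9/2, 8/3, 13/3)
obs 2: x=0 → posterior Dirichlet(11/2, 8/3, 13/3)
obs 3: x=0 → posterior Dirichlet(13/2, 8/3, 13/3)
obs 4: x=1 → posterior Dirichlet(13/2, 11/3, 13/3)
obs 5: x=2 → posterior Dirichlet(13/2, 11/3, 16/3)
obs 6: x=1 → posterior Dirichlet(13/2, 14/3, 16/3)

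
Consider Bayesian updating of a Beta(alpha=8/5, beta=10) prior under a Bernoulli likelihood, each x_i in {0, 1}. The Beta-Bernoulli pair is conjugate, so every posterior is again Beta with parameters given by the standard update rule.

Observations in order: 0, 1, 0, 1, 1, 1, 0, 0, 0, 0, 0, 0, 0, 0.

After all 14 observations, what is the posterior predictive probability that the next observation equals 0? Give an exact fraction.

25/32

obs 1: x=0 → posterior Beta(8/5, 11)
obs 2: x=1 → posterior Beta(13/5, 11)
obs 3: x=0 → posterior Beta(13/5, 12)
obs 4: x=1 → posterior Beta(18/5, 12)
obs 5: x=1 → posterior Beta(23/5, 12)
obs 6: x=1 → posterior Beta(28/5, 12)
obs 7: x=0 → posterior Beta(28/5, 13)
obs 8: x=0 → posterior Beta(28/5, 14)
obs 9: x=0 → posterior Beta(28/5, 15)
obs 10: x=0 → posterior Beta(28/5, 16)
obs 11: x=0 → posterior Beta(28/5, 17)
obs 12: x=0 → posterior Beta(28/5, 18)
obs 13: x=0 → posterior Beta(28/5, 19)
obs 14: x=0 → posterior Beta(28/5, 20)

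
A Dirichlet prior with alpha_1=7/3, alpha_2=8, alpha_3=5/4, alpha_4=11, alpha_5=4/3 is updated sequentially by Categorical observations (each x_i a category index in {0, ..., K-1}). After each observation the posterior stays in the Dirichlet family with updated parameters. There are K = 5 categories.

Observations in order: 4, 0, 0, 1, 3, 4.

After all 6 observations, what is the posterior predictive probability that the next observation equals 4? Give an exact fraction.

40/359

obs 1: x=4 → posterior Dirichlet(7/3, 8, 5/4, 11, 7/3)
obs 2: x=0 → posterior Dirichlet(10/3, 8, 5/4, 11, 7/3)
obs 3: x=0 → posterior Dirichlet(13/3, 8, 5/4, 11, 7/3)
obs 4: x=1 → posterior Dirichlet(13/3, 9, 5/4, 11, 7/3)
obs 5: x=3 → posterior Dirichlet(13/3, 9, 5/4, 12, 7/3)
obs 6: x=4 → posterior Dirichlet(13/3, 9, 5/4, 12, 10/3)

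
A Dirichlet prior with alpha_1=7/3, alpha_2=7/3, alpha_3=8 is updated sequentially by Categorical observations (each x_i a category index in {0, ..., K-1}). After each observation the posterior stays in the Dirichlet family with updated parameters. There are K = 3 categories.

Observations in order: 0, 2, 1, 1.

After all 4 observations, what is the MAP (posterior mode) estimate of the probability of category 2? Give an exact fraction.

obs 1: x=0 → posterior Dirichlet(10/3, 7/3, 8)
obs 2: x=2 → posterior Dirichlet(10/3, 7/3, 9)
obs 3: x=1 → posterior Dirichlet(10/3, 10/3, 9)
obs 4: x=1 → posterior Dirichlet(10/3, 13/3, 9)

24/41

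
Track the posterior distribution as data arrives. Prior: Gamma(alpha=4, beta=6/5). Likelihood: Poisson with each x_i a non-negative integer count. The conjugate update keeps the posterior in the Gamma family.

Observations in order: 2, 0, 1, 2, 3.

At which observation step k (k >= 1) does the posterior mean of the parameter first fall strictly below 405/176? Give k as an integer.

k = 2

obs 1: x=2 → posterior Gamma(6, 11/5)
obs 2: x=0 → posterior Gamma(6, 16/5)
obs 3: x=1 → posterior Gamma(7, 21/5)
obs 4: x=2 → posterior Gamma(9, 26/5)
obs 5: x=3 → posterior Gamma(12, 31/5)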